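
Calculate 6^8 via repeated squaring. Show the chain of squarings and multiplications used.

Computing 6^8 by squaring (build up from 6^1; each line after the first costs one multiplication):

6^1 = 6
6^2 = (6^1)^2 = 6^2 = 36
6^4 = (6^2)^2 = 36^2 = 1296
6^8 = (6^4)^2 = 1296^2 = 1679616

Result: 1679616
Multiplications needed: 3 (3 lines after 6^1)

6^8 = 1679616. Using exponentiation by squaring, this requires 3 multiplications. The key idea: if the exponent is even, square the half-power; if odd, multiply by the base once.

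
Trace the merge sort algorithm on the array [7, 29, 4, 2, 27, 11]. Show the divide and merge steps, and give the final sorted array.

Merge sort trace:

Split: [7, 29, 4, 2, 27, 11] -> [7, 29, 4] and [2, 27, 11]
  Split: [7, 29, 4] -> [7] and [29, 4]
    Split: [29, 4] -> [29] and [4]
    Merge: [29] + [4] -> [4, 29]
  Merge: [7] + [4, 29] -> [4, 7, 29]
  Split: [2, 27, 11] -> [2] and [27, 11]
    Split: [27, 11] -> [27] and [11]
    Merge: [27] + [11] -> [11, 27]
  Merge: [2] + [11, 27] -> [2, 11, 27]
Merge: [4, 7, 29] + [2, 11, 27] -> [2, 4, 7, 11, 27, 29]

Final sorted array: [2, 4, 7, 11, 27, 29]

The merge sort proceeds by recursively splitting the array and merging sorted halves.
After all merges, the sorted array is [2, 4, 7, 11, 27, 29].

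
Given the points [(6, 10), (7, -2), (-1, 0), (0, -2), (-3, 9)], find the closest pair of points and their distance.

Computing all pairwise distances among 5 points:

d((6, 10), (7, -2)) = 12.0416
d((6, 10), (-1, 0)) = 12.2066
d((6, 10), (0, -2)) = 13.4164
d((6, 10), (-3, 9)) = 9.0554
d((7, -2), (-1, 0)) = 8.2462
d((7, -2), (0, -2)) = 7.0
d((7, -2), (-3, 9)) = 14.8661
d((-1, 0), (0, -2)) = 2.2361 <-- minimum
d((-1, 0), (-3, 9)) = 9.2195
d((0, -2), (-3, 9)) = 11.4018

Closest pair: (-1, 0) and (0, -2) with distance 2.2361

The closest pair is (-1, 0) and (0, -2) with Euclidean distance 2.2361. For 5 points, brute-force pairwise comparison is shown above. For large n, the divide-and-conquer algorithm (sort by x, recurse on halves, check the dividing strip) achieves O(n log n).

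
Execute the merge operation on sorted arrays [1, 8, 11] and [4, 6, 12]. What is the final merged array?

Merging process:

Compare 1 vs 4: take 1 from left. Merged: [1]
Compare 8 vs 4: take 4 from right. Merged: [1, 4]
Compare 8 vs 6: take 6 from right. Merged: [1, 4, 6]
Compare 8 vs 12: take 8 from left. Merged: [1, 4, 6, 8]
Compare 11 vs 12: take 11 from left. Merged: [1, 4, 6, 8, 11]
Append remaining from right: [12]. Merged: [1, 4, 6, 8, 11, 12]

Final merged array: [1, 4, 6, 8, 11, 12]
Total comparisons: 5

The merged array is [1, 4, 6, 8, 11, 12], requiring 5 comparisons. The merge step runs in O(n) time where n is the total number of elements.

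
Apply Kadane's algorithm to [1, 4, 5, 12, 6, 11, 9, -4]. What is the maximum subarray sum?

Using Kadane's algorithm on [1, 4, 5, 12, 6, 11, 9, -4]:

Scanning through the array:
Position 1 (value 4): max_ending_here = 5, max_so_far = 5
Position 2 (value 5): max_ending_here = 10, max_so_far = 10
Position 3 (value 12): max_ending_here = 22, max_so_far = 22
Position 4 (value 6): max_ending_here = 28, max_so_far = 28
Position 5 (value 11): max_ending_here = 39, max_so_far = 39
Position 6 (value 9): max_ending_here = 48, max_so_far = 48
Position 7 (value -4): max_ending_here = 44, max_so_far = 48

Maximum subarray: [1, 4, 5, 12, 6, 11, 9]
Maximum sum: 48

The maximum subarray is [1, 4, 5, 12, 6, 11, 9] with sum 48. This subarray runs from index 0 to index 6.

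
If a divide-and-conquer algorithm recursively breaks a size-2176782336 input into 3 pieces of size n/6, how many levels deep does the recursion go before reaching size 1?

For divide and conquer with division factor 6:

Problem sizes at each level:
Level 0: 2176782336
Level 1: 362797056
Level 2: 60466176
Level 3: 10077696
Level 4: 1679616
Level 5: 279936
Level 6: 46656
Level 7: 7776
Level 8: 1296
Level 9: 216
Level 10: 36
Level 11: 6
Level 12: 1

The root is level 0 and the size-1 base case is level 12 (the tree spans levels 0 through 12, i.e. 13 levels counting the root), so the depth is the number of divisions: log_6(2176782336) = 12

The recursion tree depth is log_6(2176782336) = 12. At each level, the problem size is divided by 6, so it takes 12 divisions to reduce to a base case of size 1. The algorithm makes 3 recursive calls at each level.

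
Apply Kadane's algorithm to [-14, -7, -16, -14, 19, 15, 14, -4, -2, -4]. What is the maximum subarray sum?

Using Kadane's algorithm on [-14, -7, -16, -14, 19, 15, 14, -4, -2, -4]:

Scanning through the array:
Position 1 (value -7): max_ending_here = -7, max_so_far = -7
Position 2 (value -16): max_ending_here = -16, max_so_far = -7
Position 3 (value -14): max_ending_here = -14, max_so_far = -7
Position 4 (value 19): max_ending_here = 19, max_so_far = 19
Position 5 (value 15): max_ending_here = 34, max_so_far = 34
Position 6 (value 14): max_ending_here = 48, max_so_far = 48
Position 7 (value -4): max_ending_here = 44, max_so_far = 48
Position 8 (value -2): max_ending_here = 42, max_so_far = 48
Position 9 (value -4): max_ending_here = 38, max_so_far = 48

Maximum subarray: [19, 15, 14]
Maximum sum: 48

The maximum subarray is [19, 15, 14] with sum 48. This subarray runs from index 4 to index 6.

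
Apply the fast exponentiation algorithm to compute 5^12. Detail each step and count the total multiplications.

Computing 5^12 by squaring (build up from 5^1; each line after the first costs one multiplication):

5^1 = 5
5^2 = (5^1)^2 = 5^2 = 25
5^3 = 5 * 5^2 = 5 * 25 = 125
5^6 = (5^3)^2 = 125^2 = 15625
5^12 = (5^6)^2 = 15625^2 = 244140625

Result: 244140625
Multiplications needed: 4 (4 lines after 5^1)

5^12 = 244140625. Using exponentiation by squaring, this requires 4 multiplications. The key idea: if the exponent is even, square the half-power; if odd, multiply by the base once.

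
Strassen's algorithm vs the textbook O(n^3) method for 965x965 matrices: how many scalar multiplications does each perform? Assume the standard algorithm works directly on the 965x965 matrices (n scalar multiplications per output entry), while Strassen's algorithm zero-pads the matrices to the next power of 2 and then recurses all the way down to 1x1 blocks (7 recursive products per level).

Matrix multiplication for 965x965 matrices:

Strassen's algorithm requires power-of-2 dimensions. Pad 965x965 to 1024x1024 (next power of 2).

Standard algorithm: 965^3 = 898632125 multiplications
Strassen's algorithm: 7^(log2(1024)) = 7^10 = 282475249 multiplications
Savings: 898632125 - 282475249 = 616156876 multiplications

Standard: 898632125 multiplications (965^3). Strassen: 282475249 multiplications (7^10, after padding to 1024x1024). Strassen reduces 8 recursive multiplications to 7 at each level.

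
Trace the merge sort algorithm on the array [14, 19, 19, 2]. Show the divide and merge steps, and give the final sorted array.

Merge sort trace:

Split: [14, 19, 19, 2] -> [14, 19] and [19, 2]
  Split: [14, 19] -> [14] and [19]
  Merge: [14] + [19] -> [14, 19]
  Split: [19, 2] -> [19] and [2]
  Merge: [19] + [2] -> [2, 19]
Merge: [14, 19] + [2, 19] -> [2, 14, 19, 19]

Final sorted array: [2, 14, 19, 19]

The merge sort proceeds by recursively splitting the array and merging sorted halves.
After all merges, the sorted array is [2, 14, 19, 19].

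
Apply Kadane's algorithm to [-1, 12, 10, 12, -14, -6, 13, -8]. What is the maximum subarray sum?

Using Kadane's algorithm on [-1, 12, 10, 12, -14, -6, 13, -8]:

Scanning through the array:
Position 1 (value 12): max_ending_here = 12, max_so_far = 12
Position 2 (value 10): max_ending_here = 22, max_so_far = 22
Position 3 (value 12): max_ending_here = 34, max_so_far = 34
Position 4 (value -14): max_ending_here = 20, max_so_far = 34
Position 5 (value -6): max_ending_here = 14, max_so_far = 34
Position 6 (value 13): max_ending_here = 27, max_so_far = 34
Position 7 (value -8): max_ending_here = 19, max_so_far = 34

Maximum subarray: [12, 10, 12]
Maximum sum: 34

The maximum subarray is [12, 10, 12] with sum 34. This subarray runs from index 1 to index 3.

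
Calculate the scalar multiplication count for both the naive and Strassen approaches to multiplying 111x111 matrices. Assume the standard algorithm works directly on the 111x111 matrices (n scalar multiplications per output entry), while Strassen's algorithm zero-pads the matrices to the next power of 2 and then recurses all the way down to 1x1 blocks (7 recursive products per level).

Matrix multiplication for 111x111 matrices:

Strassen's algorithm requires power-of-2 dimensions. Pad 111x111 to 128x128 (next power of 2).

Standard algorithm: 111^3 = 1367631 multiplications
Strassen's algorithm: 7^(log2(128)) = 7^7 = 823543 multiplications
Savings: 1367631 - 823543 = 544088 multiplications

Standard: 1367631 multiplications (111^3). Strassen: 823543 multiplications (7^7, after padding to 128x128). Strassen reduces 8 recursive multiplications to 7 at each level.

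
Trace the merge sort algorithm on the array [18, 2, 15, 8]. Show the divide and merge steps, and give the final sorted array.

Merge sort trace:

Split: [18, 2, 15, 8] -> [18, 2] and [15, 8]
  Split: [18, 2] -> [18] and [2]
  Merge: [18] + [2] -> [2, 18]
  Split: [15, 8] -> [15] and [8]
  Merge: [15] + [8] -> [8, 15]
Merge: [2, 18] + [8, 15] -> [2, 8, 15, 18]

Final sorted array: [2, 8, 15, 18]

The merge sort proceeds by recursively splitting the array and merging sorted halves.
After all merges, the sorted array is [2, 8, 15, 18].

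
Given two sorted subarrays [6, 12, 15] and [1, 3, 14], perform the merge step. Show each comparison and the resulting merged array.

Merging process:

Compare 6 vs 1: take 1 from right. Merged: [1]
Compare 6 vs 3: take 3 from right. Merged: [1, 3]
Compare 6 vs 14: take 6 from left. Merged: [1, 3, 6]
Compare 12 vs 14: take 12 from left. Merged: [1, 3, 6, 12]
Compare 15 vs 14: take 14 from right. Merged: [1, 3, 6, 12, 14]
Append remaining from left: [15]. Merged: [1, 3, 6, 12, 14, 15]

Final merged array: [1, 3, 6, 12, 14, 15]
Total comparisons: 5

The merged array is [1, 3, 6, 12, 14, 15], requiring 5 comparisons. The merge step runs in O(n) time where n is the total number of elements.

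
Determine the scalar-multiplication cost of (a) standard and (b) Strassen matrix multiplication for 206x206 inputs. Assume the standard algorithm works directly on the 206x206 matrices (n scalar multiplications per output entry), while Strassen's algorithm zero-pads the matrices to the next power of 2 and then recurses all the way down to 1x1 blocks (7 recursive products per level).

Matrix multiplication for 206x206 matrices:

Strassen's algorithm requires power-of-2 dimensions. Pad 206x206 to 256x256 (next power of 2).

Standard algorithm: 206^3 = 8741816 multiplications
Strassen's algorithm: 7^(log2(256)) = 7^8 = 5764801 multiplications
Savings: 8741816 - 5764801 = 2977015 multiplications

Standard: 8741816 multiplications (206^3). Strassen: 5764801 multiplications (7^8, after padding to 256x256). Strassen reduces 8 recursive multiplications to 7 at each level.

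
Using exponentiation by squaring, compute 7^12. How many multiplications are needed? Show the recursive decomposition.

Computing 7^12 by squaring (build up from 7^1; each line after the first costs one multiplication):

7^1 = 7
7^2 = (7^1)^2 = 7^2 = 49
7^3 = 7 * 7^2 = 7 * 49 = 343
7^6 = (7^3)^2 = 343^2 = 117649
7^12 = (7^6)^2 = 117649^2 = 13841287201

Result: 13841287201
Multiplications needed: 4 (4 lines after 7^1)

7^12 = 13841287201. Using exponentiation by squaring, this requires 4 multiplications. The key idea: if the exponent is even, square the half-power; if odd, multiply by the base once.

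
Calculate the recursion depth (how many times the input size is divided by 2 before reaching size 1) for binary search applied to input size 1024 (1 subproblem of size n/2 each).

For divide and conquer with division factor 2:

Problem sizes at each level:
Level 0: 1024
Level 1: 512
Level 2: 256
Level 3: 128
Level 4: 64
Level 5: 32
Level 6: 16
Level 7: 8
Level 8: 4
Level 9: 2
Level 10: 1

The root is level 0 and the size-1 base case is level 10 (the tree spans levels 0 through 10, i.e. 11 levels counting the root), so the depth is the number of divisions: log_2(1024) = 10

The recursion tree depth is log_2(1024) = 10. At each level, the problem size is divided by 2, so it takes 10 divisions to reduce to a base case of size 1. The algorithm makes 1 recursive call at each level.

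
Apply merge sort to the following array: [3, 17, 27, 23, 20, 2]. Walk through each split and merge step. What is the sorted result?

Merge sort trace:

Split: [3, 17, 27, 23, 20, 2] -> [3, 17, 27] and [23, 20, 2]
  Split: [3, 17, 27] -> [3] and [17, 27]
    Split: [17, 27] -> [17] and [27]
    Merge: [17] + [27] -> [17, 27]
  Merge: [3] + [17, 27] -> [3, 17, 27]
  Split: [23, 20, 2] -> [23] and [20, 2]
    Split: [20, 2] -> [20] and [2]
    Merge: [20] + [2] -> [2, 20]
  Merge: [23] + [2, 20] -> [2, 20, 23]
Merge: [3, 17, 27] + [2, 20, 23] -> [2, 3, 17, 20, 23, 27]

Final sorted array: [2, 3, 17, 20, 23, 27]

The merge sort proceeds by recursively splitting the array and merging sorted halves.
After all merges, the sorted array is [2, 3, 17, 20, 23, 27].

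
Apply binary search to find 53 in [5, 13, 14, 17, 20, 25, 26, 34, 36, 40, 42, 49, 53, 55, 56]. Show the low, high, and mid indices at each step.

Binary search for 53 in [5, 13, 14, 17, 20, 25, 26, 34, 36, 40, 42, 49, 53, 55, 56]:

lo=0, hi=14, mid=7, arr[mid]=34 -> 34 < 53, search right half
lo=8, hi=14, mid=11, arr[mid]=49 -> 49 < 53, search right half
lo=12, hi=14, mid=13, arr[mid]=55 -> 55 > 53, search left half
lo=12, hi=12, mid=12, arr[mid]=53 -> Found target at index 12!

Binary search finds 53 at index 12 after 4 comparisons. The search repeatedly halves the search space by comparing with the middle element.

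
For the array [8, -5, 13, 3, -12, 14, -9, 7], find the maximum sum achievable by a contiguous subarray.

Using Kadane's algorithm on [8, -5, 13, 3, -12, 14, -9, 7]:

Scanning through the array:
Position 1 (value -5): max_ending_here = 3, max_so_far = 8
Position 2 (value 13): max_ending_here = 16, max_so_far = 16
Position 3 (value 3): max_ending_here = 19, max_so_far = 19
Position 4 (value -12): max_ending_here = 7, max_so_far = 19
Position 5 (value 14): max_ending_here = 21, max_so_far = 21
Position 6 (value -9): max_ending_here = 12, max_so_far = 21
Position 7 (value 7): max_ending_here = 19, max_so_far = 21

Maximum subarray: [8, -5, 13, 3, -12, 14]
Maximum sum: 21

The maximum subarray is [8, -5, 13, 3, -12, 14] with sum 21. This subarray runs from index 0 to index 5.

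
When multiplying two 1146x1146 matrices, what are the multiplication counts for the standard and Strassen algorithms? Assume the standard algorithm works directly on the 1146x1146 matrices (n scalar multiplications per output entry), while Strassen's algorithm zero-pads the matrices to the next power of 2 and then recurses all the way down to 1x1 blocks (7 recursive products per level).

Matrix multiplication for 1146x1146 matrices:

Strassen's algorithm requires power-of-2 dimensions. Pad 1146x1146 to 2048x2048 (next power of 2).

Standard algorithm: 1146^3 = 1505060136 multiplications
Strassen's algorithm: 7^(log2(2048)) = 7^11 = 1977326743 multiplications
Difference: 1505060136 - 1977326743 = -472266607 (Strassen uses MORE here due to padding overhead — for small or just-over-power-of-2 n, padding can outweigh the per-level savings)

Standard: 1505060136 multiplications (1146^3). Strassen: 1977326743 multiplications (7^11, after padding to 2048x2048). Strassen reduces 8 recursive multiplications to 7 at each level.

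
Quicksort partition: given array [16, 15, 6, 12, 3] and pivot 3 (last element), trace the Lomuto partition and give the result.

Lomuto partition with pivot = 3:

Initial array: [16, 15, 6, 12, 3]

arr[0]=16 > 3: no swap
arr[1]=15 > 3: no swap
arr[2]=6 > 3: no swap
arr[3]=12 > 3: no swap

Place pivot at position 0: [3, 15, 6, 12, 16]
Pivot position: 0

After partitioning with pivot 3, the array becomes [3, 15, 6, 12, 16]. The pivot is placed at index 0. All elements to the left of the pivot are <= 3, and all elements to the right are > 3.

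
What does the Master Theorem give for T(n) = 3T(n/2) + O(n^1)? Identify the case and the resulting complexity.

Master Theorem for T(n) = 3T(n/2) + O(n^1):

a = 3, b = 2, c = 1
log_b(a) = log_2(3) = 1.5850

Case 1: c = 1 < log_2(3) = 1.5850
T(n) = O(n^(log_2 3))

For T(n) = 3T(n/2) + O(n^1): log_2(3) = 1.5850. This is Case 1 of the Master Theorem (c < log_b(a), work dominated by leaves), giving O(n^(log_2 3)).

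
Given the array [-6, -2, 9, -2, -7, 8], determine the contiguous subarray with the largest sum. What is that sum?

Using Kadane's algorithm on [-6, -2, 9, -2, -7, 8]:

Scanning through the array:
Position 1 (value -2): max_ending_here = -2, max_so_far = -2
Position 2 (value 9): max_ending_here = 9, max_so_far = 9
Position 3 (value -2): max_ending_here = 7, max_so_far = 9
Position 4 (value -7): max_ending_here = 0, max_so_far = 9
Position 5 (value 8): max_ending_here = 8, max_so_far = 9

Maximum subarray: [9]
Maximum sum: 9

The maximum subarray is [9] with sum 9. This subarray runs from index 2 to index 2.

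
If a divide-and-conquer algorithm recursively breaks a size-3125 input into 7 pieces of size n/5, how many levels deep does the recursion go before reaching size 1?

For divide and conquer with division factor 5:

Problem sizes at each level:
Level 0: 3125
Level 1: 625
Level 2: 125
Level 3: 25
Level 4: 5
Level 5: 1

The root is level 0 and the size-1 base case is level 5 (the tree spans levels 0 through 5, i.e. 6 levels counting the root), so the depth is the number of divisions: log_5(3125) = 5

The recursion tree depth is log_5(3125) = 5. At each level, the problem size is divided by 5, so it takes 5 divisions to reduce to a base case of size 1. The algorithm makes 7 recursive calls at each level.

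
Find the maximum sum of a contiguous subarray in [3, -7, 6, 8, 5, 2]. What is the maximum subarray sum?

Using Kadane's algorithm on [3, -7, 6, 8, 5, 2]:

Scanning through the array:
Position 1 (value -7): max_ending_here = -4, max_so_far = 3
Position 2 (value 6): max_ending_here = 6, max_so_far = 6
Position 3 (value 8): max_ending_here = 14, max_so_far = 14
Position 4 (value 5): max_ending_here = 19, max_so_far = 19
Position 5 (value 2): max_ending_here = 21, max_so_far = 21

Maximum subarray: [6, 8, 5, 2]
Maximum sum: 21

The maximum subarray is [6, 8, 5, 2] with sum 21. This subarray runs from index 2 to index 5.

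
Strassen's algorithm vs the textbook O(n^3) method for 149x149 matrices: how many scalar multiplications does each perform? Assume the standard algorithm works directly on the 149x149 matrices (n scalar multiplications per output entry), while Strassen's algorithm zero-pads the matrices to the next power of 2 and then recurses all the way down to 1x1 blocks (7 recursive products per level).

Matrix multiplication for 149x149 matrices:

Strassen's algorithm requires power-of-2 dimensions. Pad 149x149 to 256x256 (next power of 2).

Standard algorithm: 149^3 = 3307949 multiplications
Strassen's algorithm: 7^(log2(256)) = 7^8 = 5764801 multiplications
Difference: 3307949 - 5764801 = -2456852 (Strassen uses MORE here due to padding overhead — for small or just-over-power-of-2 n, padding can outweigh the per-level savings)

Standard: 3307949 multiplications (149^3). Strassen: 5764801 multiplications (7^8, after padding to 256x256). Strassen reduces 8 recursive multiplications to 7 at each level.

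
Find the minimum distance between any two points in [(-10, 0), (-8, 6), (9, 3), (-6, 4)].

Computing all pairwise distances among 4 points:

d((-10, 0), (-8, 6)) = 6.3246
d((-10, 0), (9, 3)) = 19.2354
d((-10, 0), (-6, 4)) = 5.6569
d((-8, 6), (9, 3)) = 17.2627
d((-8, 6), (-6, 4)) = 2.8284 <-- minimum
d((9, 3), (-6, 4)) = 15.0333

Closest pair: (-8, 6) and (-6, 4) with distance 2.8284

The closest pair is (-8, 6) and (-6, 4) with Euclidean distance 2.8284. For 4 points, brute-force pairwise comparison is shown above. For large n, the divide-and-conquer algorithm (sort by x, recurse on halves, check the dividing strip) achieves O(n log n).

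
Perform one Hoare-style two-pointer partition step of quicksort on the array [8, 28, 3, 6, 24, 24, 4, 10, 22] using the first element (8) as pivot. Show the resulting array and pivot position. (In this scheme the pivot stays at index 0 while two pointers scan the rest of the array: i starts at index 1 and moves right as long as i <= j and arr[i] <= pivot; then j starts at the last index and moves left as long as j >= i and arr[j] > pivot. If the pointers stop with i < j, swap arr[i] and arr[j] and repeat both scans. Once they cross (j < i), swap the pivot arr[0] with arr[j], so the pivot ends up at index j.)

Hoare-style two-pointer partition with pivot = 8:

Initial array: [8, 28, 3, 6, 24, 24, 4, 10, 22]

Pointers start at i = 1, j = 8.
i stops at index 1 (arr[1]=28 > 8), j stops at index 6 (arr[6]=4 <= 8): swap arr[1] and arr[6], array becomes [8, 4, 3, 6, 24, 24, 28, 10, 22]
i ends at 4, j ends at 3: the pointers have crossed (j < i), so scanning stops.

Swap pivot arr[0] with arr[3] to place pivot at position 3: [6, 4, 3, 8, 24, 24, 28, 10, 22]
Pivot position: 3

After partitioning with pivot 8, the array becomes [6, 4, 3, 8, 24, 24, 28, 10, 22]. The pivot is placed at index 3. All elements to the left of the pivot are <= 8, and all elements to the right are > 8.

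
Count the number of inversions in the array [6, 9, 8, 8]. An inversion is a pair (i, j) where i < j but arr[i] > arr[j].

Finding inversions in [6, 9, 8, 8]:

(1, 2): arr[1]=9 > arr[2]=8
(1, 3): arr[1]=9 > arr[3]=8

Total inversions: 2

The array has 2 inversion(s): (1,2), (1,3). Each pair (i,j) satisfies i < j and arr[i] > arr[j].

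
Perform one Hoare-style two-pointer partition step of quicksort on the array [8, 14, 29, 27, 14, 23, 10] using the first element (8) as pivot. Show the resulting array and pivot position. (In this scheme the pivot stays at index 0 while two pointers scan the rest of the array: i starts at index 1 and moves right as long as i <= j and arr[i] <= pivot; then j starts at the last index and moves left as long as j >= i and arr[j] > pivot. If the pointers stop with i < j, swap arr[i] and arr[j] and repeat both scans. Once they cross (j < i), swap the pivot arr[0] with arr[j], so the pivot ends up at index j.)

Hoare-style two-pointer partition with pivot = 8:

Initial array: [8, 14, 29, 27, 14, 23, 10]

Pointers start at i = 1, j = 6.
i ends at 1, j ends at 0: the pointers have crossed (j < i), so scanning stops.

j = 0, so swapping arr[0] with arr[j] leaves the pivot at position 0: [8, 14, 29, 27, 14, 23, 10]
Pivot position: 0

After partitioning with pivot 8, the array becomes [8, 14, 29, 27, 14, 23, 10]. The pivot is placed at index 0. All elements to the left of the pivot are <= 8, and all elements to the right are > 8.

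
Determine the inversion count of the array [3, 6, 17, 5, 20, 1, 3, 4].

Finding inversions in [3, 6, 17, 5, 20, 1, 3, 4]:

(0, 5): arr[0]=3 > arr[5]=1
(1, 3): arr[1]=6 > arr[3]=5
(1, 5): arr[1]=6 > arr[5]=1
(1, 6): arr[1]=6 > arr[6]=3
(1, 7): arr[1]=6 > arr[7]=4
(2, 3): arr[2]=17 > arr[3]=5
(2, 5): arr[2]=17 > arr[5]=1
(2, 6): arr[2]=17 > arr[6]=3
(2, 7): arr[2]=17 > arr[7]=4
(3, 5): arr[3]=5 > arr[5]=1
(3, 6): arr[3]=5 > arr[6]=3
(3, 7): arr[3]=5 > arr[7]=4
(4, 5): arr[4]=20 > arr[5]=1
(4, 6): arr[4]=20 > arr[6]=3
(4, 7): arr[4]=20 > arr[7]=4

Total inversions: 15

The array has 15 inversion(s): (0,5), (1,3), (1,5), (1,6), (1,7), (2,3), (2,5), (2,6), (2,7), (3,5), (3,6), (3,7), (4,5), (4,6), (4,7). Each pair (i,j) satisfies i < j and arr[i] > arr[j].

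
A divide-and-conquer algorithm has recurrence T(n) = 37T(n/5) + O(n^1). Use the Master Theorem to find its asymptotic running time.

Master Theorem for T(n) = 37T(n/5) + O(n^1):

a = 37, b = 5, c = 1
log_b(a) = log_5(37) = 2.2436

Case 1: c = 1 < log_5(37) = 2.2436
T(n) = O(n^(log_5 37))

For T(n) = 37T(n/5) + O(n^1): log_5(37) = 2.2436. This is Case 1 of the Master Theorem (c < log_b(a), work dominated by leaves), giving O(n^(log_5 37)).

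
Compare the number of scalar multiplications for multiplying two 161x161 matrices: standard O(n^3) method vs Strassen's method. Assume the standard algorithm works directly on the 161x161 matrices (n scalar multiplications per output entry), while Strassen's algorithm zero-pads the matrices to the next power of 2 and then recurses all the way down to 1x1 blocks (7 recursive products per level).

Matrix multiplication for 161x161 matrices:

Strassen's algorithm requires power-of-2 dimensions. Pad 161x161 to 256x256 (next power of 2).

Standard algorithm: 161^3 = 4173281 multiplications
Strassen's algorithm: 7^(log2(256)) = 7^8 = 5764801 multiplications
Difference: 4173281 - 5764801 = -1591520 (Strassen uses MORE here due to padding overhead — for small or just-over-power-of-2 n, padding can outweigh the per-level savings)

Standard: 4173281 multiplications (161^3). Strassen: 5764801 multiplications (7^8, after padding to 256x256). Strassen reduces 8 recursive multiplications to 7 at each level.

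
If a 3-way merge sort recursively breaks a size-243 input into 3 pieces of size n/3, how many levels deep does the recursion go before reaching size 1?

For divide and conquer with division factor 3:

Problem sizes at each level:
Level 0: 243
Level 1: 81
Level 2: 27
Level 3: 9
Level 4: 3
Level 5: 1

The root is level 0 and the size-1 base case is level 5 (the tree spans levels 0 through 5, i.e. 6 levels counting the root), so the depth is the number of divisions: log_3(243) = 5

The recursion tree depth is log_3(243) = 5. At each level, the problem size is divided by 3, so it takes 5 divisions to reduce to a base case of size 1. The algorithm makes 3 recursive calls at each level.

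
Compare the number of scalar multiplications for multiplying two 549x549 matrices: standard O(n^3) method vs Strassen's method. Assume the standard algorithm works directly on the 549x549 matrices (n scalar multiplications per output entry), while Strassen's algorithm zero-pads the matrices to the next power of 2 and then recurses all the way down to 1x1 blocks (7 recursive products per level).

Matrix multiplication for 549x549 matrices:

Strassen's algorithm requires power-of-2 dimensions. Pad 549x549 to 1024x1024 (next power of 2).

Standard algorithm: 549^3 = 165469149 multiplications
Strassen's algorithm: 7^(log2(1024)) = 7^10 = 282475249 multiplications
Difference: 165469149 - 282475249 = -117006100 (Strassen uses MORE here due to padding overhead — for small or just-over-power-of-2 n, padding can outweigh the per-level savings)

Standard: 165469149 multiplications (549^3). Strassen: 282475249 multiplications (7^10, after padding to 1024x1024). Strassen reduces 8 recursive multiplications to 7 at each level.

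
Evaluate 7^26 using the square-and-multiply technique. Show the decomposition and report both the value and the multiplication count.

Computing 7^26 by squaring (build up from 7^1; each line after the first costs one multiplication):

7^1 = 7
7^2 = (7^1)^2 = 7^2 = 49
7^3 = 7 * 7^2 = 7 * 49 = 343
7^6 = (7^3)^2 = 343^2 = 117649
7^12 = (7^6)^2 = 117649^2 = 13841287201
7^13 = 7 * 7^12 = 7 * 13841287201 = 96889010407
7^26 = (7^13)^2 = 96889010407^2 = 9387480337647754305649

Result: 9387480337647754305649
Multiplications needed: 6 (6 lines after 7^1)

7^26 = 9387480337647754305649. Using exponentiation by squaring, this requires 6 multiplications. The key idea: if the exponent is even, square the half-power; if odd, multiply by the base once.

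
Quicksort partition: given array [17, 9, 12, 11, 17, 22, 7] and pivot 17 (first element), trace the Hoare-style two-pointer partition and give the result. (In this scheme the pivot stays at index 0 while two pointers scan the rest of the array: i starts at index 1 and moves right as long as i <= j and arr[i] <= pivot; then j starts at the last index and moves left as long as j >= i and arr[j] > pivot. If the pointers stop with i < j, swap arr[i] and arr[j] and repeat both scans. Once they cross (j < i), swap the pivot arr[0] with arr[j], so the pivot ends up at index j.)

Hoare-style two-pointer partition with pivot = 17:

Initial array: [17, 9, 12, 11, 17, 22, 7]

Pointers start at i = 1, j = 6.
i stops at index 5 (arr[5]=22 > 17), j stops at index 6 (arr[6]=7 <= 17): swap arr[5] and arr[6], array becomes [17, 9, 12, 11, 17, 7, 22]
i ends at 6, j ends at 5: the pointers have crossed (j < i), so scanning stops.

Swap pivot arr[0] with arr[5] to place pivot at position 5: [7, 9, 12, 11, 17, 17, 22]
Pivot position: 5

After partitioning with pivot 17, the array becomes [7, 9, 12, 11, 17, 17, 22]. The pivot is placed at index 5. All elements to the left of the pivot are <= 17, and all elements to the right are > 17.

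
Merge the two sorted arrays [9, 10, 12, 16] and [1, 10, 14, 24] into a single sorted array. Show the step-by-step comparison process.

Merging process:

Compare 9 vs 1: take 1 from right. Merged: [1]
Compare 9 vs 10: take 9 from left. Merged: [1, 9]
Compare 10 vs 10: take 10 from left. Merged: [1, 9, 10]
Compare 12 vs 10: take 10 from right. Merged: [1, 9, 10, 10]
Compare 12 vs 14: take 12 from left. Merged: [1, 9, 10, 10, 12]
Compare 16 vs 14: take 14 from right. Merged: [1, 9, 10, 10, 12, 14]
Compare 16 vs 24: take 16 from left. Merged: [1, 9, 10, 10, 12, 14, 16]
Append remaining from right: [24]. Merged: [1, 9, 10, 10, 12, 14, 16, 24]

Final merged array: [1, 9, 10, 10, 12, 14, 16, 24]
Total comparisons: 7

The merged array is [1, 9, 10, 10, 12, 14, 16, 24], requiring 7 comparisons. The merge step runs in O(n) time where n is the total number of elements.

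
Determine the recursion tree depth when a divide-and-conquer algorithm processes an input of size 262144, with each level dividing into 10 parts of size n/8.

For divide and conquer with division factor 8:

Problem sizes at each level:
Level 0: 262144
Level 1: 32768
Level 2: 4096
Level 3: 512
Level 4: 64
Level 5: 8
Level 6: 1

The root is level 0 and the size-1 base case is level 6 (the tree spans levels 0 through 6, i.e. 7 levels counting the root), so the depth is the number of divisions: log_8(262144) = 6

The recursion tree depth is log_8(262144) = 6. At each level, the problem size is divided by 8, so it takes 6 divisions to reduce to a base case of size 1. The algorithm makes 10 recursive calls at each level.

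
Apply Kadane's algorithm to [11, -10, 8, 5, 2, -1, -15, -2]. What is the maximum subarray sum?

Using Kadane's algorithm on [11, -10, 8, 5, 2, -1, -15, -2]:

Scanning through the array:
Position 1 (value -10): max_ending_here = 1, max_so_far = 11
Position 2 (value 8): max_ending_here = 9, max_so_far = 11
Position 3 (value 5): max_ending_here = 14, max_so_far = 14
Position 4 (value 2): max_ending_here = 16, max_so_far = 16
Position 5 (value -1): max_ending_here = 15, max_so_far = 16
Position 6 (value -15): max_ending_here = 0, max_so_far = 16
Position 7 (value -2): max_ending_here = -2, max_so_far = 16

Maximum subarray: [11, -10, 8, 5, 2]
Maximum sum: 16

The maximum subarray is [11, -10, 8, 5, 2] with sum 16. This subarray runs from index 0 to index 4.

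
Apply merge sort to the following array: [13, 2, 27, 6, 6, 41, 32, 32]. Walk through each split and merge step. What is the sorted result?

Merge sort trace:

Split: [13, 2, 27, 6, 6, 41, 32, 32] -> [13, 2, 27, 6] and [6, 41, 32, 32]
  Split: [13, 2, 27, 6] -> [13, 2] and [27, 6]
    Split: [13, 2] -> [13] and [2]
    Merge: [13] + [2] -> [2, 13]
    Split: [27, 6] -> [27] and [6]
    Merge: [27] + [6] -> [6, 27]
  Merge: [2, 13] + [6, 27] -> [2, 6, 13, 27]
  Split: [6, 41, 32, 32] -> [6, 41] and [32, 32]
    Split: [6, 41] -> [6] and [41]
    Merge: [6] + [41] -> [6, 41]
    Split: [32, 32] -> [32] and [32]
    Merge: [32] + [32] -> [32, 32]
  Merge: [6, 41] + [32, 32] -> [6, 32, 32, 41]
Merge: [2, 6, 13, 27] + [6, 32, 32, 41] -> [2, 6, 6, 13, 27, 32, 32, 41]

Final sorted array: [2, 6, 6, 13, 27, 32, 32, 41]

The merge sort proceeds by recursively splitting the array and merging sorted halves.
After all merges, the sorted array is [2, 6, 6, 13, 27, 32, 32, 41].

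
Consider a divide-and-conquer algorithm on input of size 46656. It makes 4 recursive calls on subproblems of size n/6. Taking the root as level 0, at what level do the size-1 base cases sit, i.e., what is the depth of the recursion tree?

For divide and conquer with division factor 6:

Problem sizes at each level:
Level 0: 46656
Level 1: 7776
Level 2: 1296
Level 3: 216
Level 4: 36
Level 5: 6
Level 6: 1

The root is level 0 and the size-1 base case is level 6 (the tree spans levels 0 through 6, i.e. 7 levels counting the root), so the depth is the number of divisions: log_6(46656) = 6

The recursion tree depth is log_6(46656) = 6. At each level, the problem size is divided by 6, so it takes 6 divisions to reduce to a base case of size 1. The algorithm makes 4 recursive calls at each level.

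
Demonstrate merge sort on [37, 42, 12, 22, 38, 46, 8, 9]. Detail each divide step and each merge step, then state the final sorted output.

Merge sort trace:

Split: [37, 42, 12, 22, 38, 46, 8, 9] -> [37, 42, 12, 22] and [38, 46, 8, 9]
  Split: [37, 42, 12, 22] -> [37, 42] and [12, 22]
    Split: [37, 42] -> [37] and [42]
    Merge: [37] + [42] -> [37, 42]
    Split: [12, 22] -> [12] and [22]
    Merge: [12] + [22] -> [12, 22]
  Merge: [37, 42] + [12, 22] -> [12, 22, 37, 42]
  Split: [38, 46, 8, 9] -> [38, 46] and [8, 9]
    Split: [38, 46] -> [38] and [46]
    Merge: [38] + [46] -> [38, 46]
    Split: [8, 9] -> [8] and [9]
    Merge: [8] + [9] -> [8, 9]
  Merge: [38, 46] + [8, 9] -> [8, 9, 38, 46]
Merge: [12, 22, 37, 42] + [8, 9, 38, 46] -> [8, 9, 12, 22, 37, 38, 42, 46]

Final sorted array: [8, 9, 12, 22, 37, 38, 42, 46]

The merge sort proceeds by recursively splitting the array and merging sorted halves.
After all merges, the sorted array is [8, 9, 12, 22, 37, 38, 42, 46].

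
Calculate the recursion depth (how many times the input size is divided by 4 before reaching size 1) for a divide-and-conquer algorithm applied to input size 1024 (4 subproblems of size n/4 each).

For divide and conquer with division factor 4:

Problem sizes at each level:
Level 0: 1024
Level 1: 256
Level 2: 64
Level 3: 16
Level 4: 4
Level 5: 1

The root is level 0 and the size-1 base case is level 5 (the tree spans levels 0 through 5, i.e. 6 levels counting the root), so the depth is the number of divisions: log_4(1024) = 5

The recursion tree depth is log_4(1024) = 5. At each level, the problem size is divided by 4, so it takes 5 divisions to reduce to a base case of size 1. The algorithm makes 4 recursive calls at each level.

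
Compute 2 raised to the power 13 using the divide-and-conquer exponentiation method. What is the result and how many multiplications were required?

Computing 2^13 by squaring (build up from 2^1; each line after the first costs one multiplication):

2^1 = 2
2^2 = (2^1)^2 = 2^2 = 4
2^3 = 2 * 2^2 = 2 * 4 = 8
2^6 = (2^3)^2 = 8^2 = 64
2^12 = (2^6)^2 = 64^2 = 4096
2^13 = 2 * 2^12 = 2 * 4096 = 8192

Result: 8192
Multiplications needed: 5 (5 lines after 2^1)

2^13 = 8192. Using exponentiation by squaring, this requires 5 multiplications. The key idea: if the exponent is even, square the half-power; if odd, multiply by the base once.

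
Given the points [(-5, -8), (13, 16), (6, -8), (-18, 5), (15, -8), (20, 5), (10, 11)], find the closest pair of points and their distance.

Computing all pairwise distances among 7 points:

d((-5, -8), (13, 16)) = 30.0
d((-5, -8), (6, -8)) = 11.0
d((-5, -8), (-18, 5)) = 18.3848
d((-5, -8), (15, -8)) = 20.0
d((-5, -8), (20, 5)) = 28.178
d((-5, -8), (10, 11)) = 24.2074
d((13, 16), (6, -8)) = 25.0
d((13, 16), (-18, 5)) = 32.8938
d((13, 16), (15, -8)) = 24.0832
d((13, 16), (20, 5)) = 13.0384
d((13, 16), (10, 11)) = 5.831 <-- minimum
d((6, -8), (-18, 5)) = 27.2947
d((6, -8), (15, -8)) = 9.0
d((6, -8), (20, 5)) = 19.105
d((6, -8), (10, 11)) = 19.4165
d((-18, 5), (15, -8)) = 35.4683
d((-18, 5), (20, 5)) = 38.0
d((-18, 5), (10, 11)) = 28.6356
d((15, -8), (20, 5)) = 13.9284
d((15, -8), (10, 11)) = 19.6469
d((20, 5), (10, 11)) = 11.6619

Closest pair: (13, 16) and (10, 11) with distance 5.831

The closest pair is (13, 16) and (10, 11) with Euclidean distance 5.831. For 7 points, brute-force pairwise comparison is shown above. For large n, the divide-and-conquer algorithm (sort by x, recurse on halves, check the dividing strip) achieves O(n log n).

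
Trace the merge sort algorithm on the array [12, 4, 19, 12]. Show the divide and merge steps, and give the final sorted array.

Merge sort trace:

Split: [12, 4, 19, 12] -> [12, 4] and [19, 12]
  Split: [12, 4] -> [12] and [4]
  Merge: [12] + [4] -> [4, 12]
  Split: [19, 12] -> [19] and [12]
  Merge: [19] + [12] -> [12, 19]
Merge: [4, 12] + [12, 19] -> [4, 12, 12, 19]

Final sorted array: [4, 12, 12, 19]

The merge sort proceeds by recursively splitting the array and merging sorted halves.
After all merges, the sorted array is [4, 12, 12, 19].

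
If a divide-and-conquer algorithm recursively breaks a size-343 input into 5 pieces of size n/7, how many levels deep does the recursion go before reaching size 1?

For divide and conquer with division factor 7:

Problem sizes at each level:
Level 0: 343
Level 1: 49
Level 2: 7
Level 3: 1

The root is level 0 and the size-1 base case is level 3 (the tree spans levels 0 through 3, i.e. 4 levels counting the root), so the depth is the number of divisions: log_7(343) = 3

The recursion tree depth is log_7(343) = 3. At each level, the problem size is divided by 7, so it takes 3 divisions to reduce to a base case of size 1. The algorithm makes 5 recursive calls at each level.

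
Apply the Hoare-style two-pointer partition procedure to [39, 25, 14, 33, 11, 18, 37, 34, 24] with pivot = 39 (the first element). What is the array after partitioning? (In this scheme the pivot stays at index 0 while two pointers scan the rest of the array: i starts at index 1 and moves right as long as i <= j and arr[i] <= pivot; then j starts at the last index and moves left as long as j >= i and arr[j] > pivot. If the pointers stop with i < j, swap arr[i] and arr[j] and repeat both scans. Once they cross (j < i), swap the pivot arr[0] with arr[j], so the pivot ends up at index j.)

Hoare-style two-pointer partition with pivot = 39:

Initial array: [39, 25, 14, 33, 11, 18, 37, 34, 24]

Pointers start at i = 1, j = 8.
i ends at 9, j ends at 8: the pointers have crossed (j < i), so scanning stops.

Swap pivot arr[0] with arr[8] to place pivot at position 8: [24, 25, 14, 33, 11, 18, 37, 34, 39]
Pivot position: 8

After partitioning with pivot 39, the array becomes [24, 25, 14, 33, 11, 18, 37, 34, 39]. The pivot is placed at index 8. All elements to the left of the pivot are <= 39, and all elements to the right are > 39.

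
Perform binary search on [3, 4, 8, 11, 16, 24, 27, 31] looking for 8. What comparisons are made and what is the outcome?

Binary search for 8 in [3, 4, 8, 11, 16, 24, 27, 31]:

lo=0, hi=7, mid=3, arr[mid]=11 -> 11 > 8, search left half
lo=0, hi=2, mid=1, arr[mid]=4 -> 4 < 8, search right half
lo=2, hi=2, mid=2, arr[mid]=8 -> Found target at index 2!

Binary search finds 8 at index 2 after 3 comparisons. The search repeatedly halves the search space by comparing with the middle element.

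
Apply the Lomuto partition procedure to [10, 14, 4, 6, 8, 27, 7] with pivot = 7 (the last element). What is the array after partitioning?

Lomuto partition with pivot = 7:

Initial array: [10, 14, 4, 6, 8, 27, 7]

arr[0]=10 > 7: no swap
arr[1]=14 > 7: no swap
arr[2]=4 <= 7: swap with position 0, array becomes [4, 14, 10, 6, 8, 27, 7]
arr[3]=6 <= 7: swap with position 1, array becomes [4, 6, 10, 14, 8, 27, 7]
arr[4]=8 > 7: no swap
arr[5]=27 > 7: no swap

Place pivot at position 2: [4, 6, 7, 14, 8, 27, 10]
Pivot position: 2

After partitioning with pivot 7, the array becomes [4, 6, 7, 14, 8, 27, 10]. The pivot is placed at index 2. All elements to the left of the pivot are <= 7, and all elements to the right are > 7.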